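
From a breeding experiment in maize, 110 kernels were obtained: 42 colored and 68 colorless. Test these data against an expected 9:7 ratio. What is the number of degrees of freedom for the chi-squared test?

A goodness-of-fit test with 2 phenotype classes has df = 2 − 1 = 1.

1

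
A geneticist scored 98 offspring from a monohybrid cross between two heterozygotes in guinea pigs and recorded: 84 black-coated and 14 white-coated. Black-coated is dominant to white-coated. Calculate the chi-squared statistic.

For a monohybrid cross between heterozygotes with complete dominance, the expected phenotypic ratio is 3:1.
Total ratio parts = 4. Expected numbers out of 98:
  black-coated: 98 × 3/4 = 73.5
  white-coated: 98 × 1/4 = 24.5
χ² = Σ (O − E)² / E
  black-coated: (84 − 73.5)² / 73.5 = 1.5000
  white-coated: (14 − 24.5)² / 24.5 = 4.5000
χ² = 1.5000 + 4.5000 = 6.000

6.000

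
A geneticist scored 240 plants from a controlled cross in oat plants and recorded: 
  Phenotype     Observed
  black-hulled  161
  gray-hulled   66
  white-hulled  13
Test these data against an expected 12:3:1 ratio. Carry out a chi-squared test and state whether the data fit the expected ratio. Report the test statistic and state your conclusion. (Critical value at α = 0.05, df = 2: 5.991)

12.072; not consistent

Expected counts for N = 240 under a 12:3:1 ratio (total parts = 16):
  black-hulled: 240 × 12/16 = 180
  gray-hulled: 240 × 3/16 = 45
  white-hulled: 240 × 1/16 = 15
χ² = Σ (O − E)² / E
  black-hulled: (161 − 180)² / 180 = 2.0056
  gray-hulled: (66 − 45)² / 45 = 9.8000
  white-hulled: (13 − 15)² / 15 = 0.2667
χ² = 2.0056 + 9.8000 + 0.2667 = 12.0723 ≈ 12.072
Degrees of freedom = 3 − 1 = 2; critical value at α = 0.05 is 5.991.
Since 12.072 > 5.991, we reject the null hypothesis — the data do not fit the 12:3:1 ratio.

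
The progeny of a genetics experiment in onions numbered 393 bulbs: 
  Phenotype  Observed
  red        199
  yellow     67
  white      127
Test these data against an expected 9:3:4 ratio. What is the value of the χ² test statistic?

Expected counts for N = 393 under a 9:3:4 ratio (total parts = 16):
  red: 393 × 9/16 = 221.0625
  yellow: 393 × 3/16 = 73.6875
  white: 393 × 4/16 = 98.25
χ² = Σ (O − E)² / E
  red: (199 − 221.0625)² / 221.0625 = 2.2019
  yellow: (67 − 73.6875)² / 73.6875 = 0.6069
  white: (127 − 98.25)² / 98.25 = 8.4128
χ² = 2.2019 + 0.6069 + 8.4128 = 11.2216 ≈ 11.222

11.222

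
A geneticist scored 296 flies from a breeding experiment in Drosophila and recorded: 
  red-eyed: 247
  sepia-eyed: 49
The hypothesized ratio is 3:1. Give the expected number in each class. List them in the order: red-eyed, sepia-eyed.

The 3:1 ratio has 4 parts, so with N = 296 the expected counts are:
  red-eyed: 296 × 3/4 = 222
  sepia-eyed: 296 × 1/4 = 74

222, 74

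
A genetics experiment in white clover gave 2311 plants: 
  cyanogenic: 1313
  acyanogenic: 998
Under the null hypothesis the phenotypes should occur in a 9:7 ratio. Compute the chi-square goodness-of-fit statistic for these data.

0.300

Expected counts for N = 2311 under a 9:7 ratio (total parts = 16):
  cyanogenic: 2311 × 9/16 = 1299.9375
  acyanogenic: 2311 × 7/16 = 1011.0625
χ² = Σ (O − E)² / E
  cyanogenic: (1313 − 1299.9375)² / 1299.9375 = 0.1313
  acyanogenic: (998 − 1011.0625)² / 1011.0625 = 0.1688
χ² = 0.1313 + 0.1688 = 0.3001 ≈ 0.300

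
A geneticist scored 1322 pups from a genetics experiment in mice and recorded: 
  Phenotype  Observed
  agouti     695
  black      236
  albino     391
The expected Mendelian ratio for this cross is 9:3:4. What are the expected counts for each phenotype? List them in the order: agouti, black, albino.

743.625, 247.875, 330.5

The 9:3:4 ratio has 16 parts, so with N = 1322 the expected counts are:
  agouti: 1322 × 9/16 = 743.625
  black: 1322 × 3/16 = 247.875
  albino: 1322 × 4/16 = 330.5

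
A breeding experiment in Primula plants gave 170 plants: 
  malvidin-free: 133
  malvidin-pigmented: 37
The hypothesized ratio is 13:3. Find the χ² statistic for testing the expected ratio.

Expected counts for N = 170 under a 13:3 ratio (total parts = 16):
  malvidin-free: 170 × 13/16 = 138.125
  malvidin-pigmented: 170 × 3/16 = 31.875
χ² = Σ (O − E)² / E
  malvidin-free: (133 − 138.125)² / 138.125 = 0.1902
  malvidin-pigmented: (37 − 31.875)² / 31.875 = 0.8240
χ² = 0.1902 + 0.8240 = 1.0142 ≈ 1.014

1.014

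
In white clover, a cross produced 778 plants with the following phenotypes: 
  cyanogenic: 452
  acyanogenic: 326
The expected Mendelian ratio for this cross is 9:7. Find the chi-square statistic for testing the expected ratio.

Expected counts for N = 778 under a 9:7 ratio (total parts = 16):
  cyanogenic: 778 × 9/16 = 437.625
  acyanogenic: 778 × 7/16 = 340.375
χ² = Σ (O − E)² / E
  cyanogenic: (452 − 437.625)² / 437.625 = 0.4722
  acyanogenic: (326 − 340.375)² / 340.375 = 0.6071
χ² = 0.4722 + 0.6071 = 1.0793 ≈ 1.079

1.079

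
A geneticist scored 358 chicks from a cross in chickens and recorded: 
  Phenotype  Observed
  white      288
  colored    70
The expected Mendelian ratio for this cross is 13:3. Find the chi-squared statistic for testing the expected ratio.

0.152

The 13:3 ratio has 16 parts, so with N = 358 the expected counts are:
  white: 358 × 13/16 = 290.875
  colored: 358 × 3/16 = 67.125
χ² = Σ (O − E)² / E
  white: (288 − 290.875)² / 290.875 = 0.0284
  colored: (70 − 67.125)² / 67.125 = 0.1231
χ² = 0.0284 + 0.1231 = 0.1515 ≈ 0.152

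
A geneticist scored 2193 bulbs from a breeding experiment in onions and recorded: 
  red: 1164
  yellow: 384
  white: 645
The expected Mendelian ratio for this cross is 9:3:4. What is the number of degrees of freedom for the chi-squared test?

2

A goodness-of-fit test with 3 phenotype classes has df = 3 − 1 = 2.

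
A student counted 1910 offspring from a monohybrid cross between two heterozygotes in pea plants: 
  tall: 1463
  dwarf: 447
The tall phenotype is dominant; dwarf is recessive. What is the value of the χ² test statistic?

For a monohybrid cross between heterozygotes with complete dominance, the expected phenotypic ratio is 3:1.
The 3:1 ratio has 4 parts, so with N = 1910 the expected counts are:
  tall: 1910 × 3/4 = 1432.5
  dwarf: 1910 × 1/4 = 477.5
χ² = Σ (O − E)² / E
  tall: (1463 − 1432.5)² / 1432.5 = 0.6494
  dwarf: (447 − 477.5)² / 477.5 = 1.9482
χ² = 0.6494 + 1.9482 = 2.5976 ≈ 2.598

2.598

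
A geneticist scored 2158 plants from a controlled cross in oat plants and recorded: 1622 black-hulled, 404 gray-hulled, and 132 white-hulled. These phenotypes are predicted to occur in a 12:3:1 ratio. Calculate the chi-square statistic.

Under the 12:3:1 hypothesis (Σ ratio = 16, N = 2158):
  black-hulled: 2158 × 12/16 = 1618.5
  gray-hulled: 2158 × 3/16 = 404.625
  white-hulled: 2158 × 1/16 = 134.875
χ² = Σ (O − E)² / E
  black-hulled: (1622 − 1618.5)² / 1618.5 = 0.0076
  gray-hulled: (404 − 404.625)² / 404.625 = 0.0010
  white-hulled: (132 − 134.875)² / 134.875 = 0.0613
χ² = 0.0076 + 0.0010 + 0.0613 = 0.0699 ≈ 0.070

0.070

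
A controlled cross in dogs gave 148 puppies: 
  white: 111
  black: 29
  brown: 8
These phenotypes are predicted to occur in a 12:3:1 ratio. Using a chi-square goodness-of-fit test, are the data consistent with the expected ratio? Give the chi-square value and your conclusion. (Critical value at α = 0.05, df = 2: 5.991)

The 12:3:1 ratio has 16 parts, so with N = 148 the expected counts are:
  white: 148 × 12/16 = 111
  black: 148 × 3/16 = 27.75
  brown: 148 × 1/16 = 9.25
χ² = Σ (O − E)² / E
  white: (111 − 111)² / 111 = 0.0000
  black: (29 − 27.75)² / 27.75 = 0.0563
  brown: (8 − 9.25)² / 9.25 = 0.1689
χ² = 0.0000 + 0.0563 + 0.1689 = 0.2252 ≈ 0.225
Degrees of freedom = 3 − 1 = 2; critical value at α = 0.05 is 5.991.
Since 0.225 < 5.991, we fail to reject the null hypothesis — the data are consistent with the 12:3:1 ratio.

0.225; consistent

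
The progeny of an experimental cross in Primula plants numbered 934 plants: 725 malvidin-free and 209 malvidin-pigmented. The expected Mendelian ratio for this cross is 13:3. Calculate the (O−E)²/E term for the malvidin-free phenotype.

Total ratio parts = 16. Expected numbers out of 934:
  malvidin-free: 934 × 13/16 = 758.875
  malvidin-pigmented: 934 × 3/16 = 175.125
Contribution of malvidin-free: (725 − 758.875)² / 758.875 = 1.5121

1.512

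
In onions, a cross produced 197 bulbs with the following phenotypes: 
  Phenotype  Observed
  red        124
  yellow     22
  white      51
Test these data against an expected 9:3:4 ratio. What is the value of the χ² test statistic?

7.672

Expected counts for N = 197 under a 9:3:4 ratio (total parts = 16):
  red: 197 × 9/16 = 110.8125
  yellow: 197 × 3/16 = 36.9375
  white: 197 × 4/16 = 49.25
χ² = Σ (O − E)² / E
  red: (124 − 110.8125)² / 110.8125 = 1.5694
  yellow: (22 − 36.9375)² / 36.9375 = 6.0407
  white: (51 − 49.25)² / 49.25 = 0.0622
χ² = 1.5694 + 6.0407 + 0.0622 = 7.6723 ≈ 7.672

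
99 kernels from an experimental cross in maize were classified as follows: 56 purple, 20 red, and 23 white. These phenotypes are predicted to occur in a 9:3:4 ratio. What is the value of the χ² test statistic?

0.237

The 9:3:4 ratio has 16 parts, so with N = 99 the expected counts are:
  purple: 99 × 9/16 = 55.6875
  red: 99 × 3/16 = 18.5625
  white: 99 × 4/16 = 24.75
χ² = Σ (O − E)² / E
  purple: (56 − 55.6875)² / 55.6875 = 0.0018
  red: (20 − 18.5625)² / 18.5625 = 0.1113
  white: (23 − 24.75)² / 24.75 = 0.1237
χ² = 0.0018 + 0.1113 + 0.1237 = 0.2368 ≈ 0.237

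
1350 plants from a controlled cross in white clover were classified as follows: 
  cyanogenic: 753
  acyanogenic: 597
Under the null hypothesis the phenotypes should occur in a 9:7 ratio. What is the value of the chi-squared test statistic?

Expected counts for N = 1350 under a 9:7 ratio (total parts = 16):
  cyanogenic: 1350 × 9/16 = 759.375
  acyanogenic: 1350 × 7/16 = 590.625
χ² = Σ (O − E)² / E
  cyanogenic: (753 − 759.375)² / 759.375 = 0.0535
  acyanogenic: (597 − 590.625)² / 590.625 = 0.0688
χ² = 0.0535 + 0.0688 = 0.1223 ≈ 0.122

0.122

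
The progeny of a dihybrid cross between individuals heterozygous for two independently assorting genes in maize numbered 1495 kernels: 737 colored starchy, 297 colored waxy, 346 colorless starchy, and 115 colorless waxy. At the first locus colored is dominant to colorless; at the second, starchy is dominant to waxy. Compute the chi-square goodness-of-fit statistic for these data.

34.209

A dihybrid F₂ with independent assortment and complete dominance at both loci gives a 9:3:3:1 phenotypic ratio.
The 9:3:3:1 ratio has 16 parts, so with N = 1495 the expected counts are:
  colored starchy: 1495 × 9/16 = 840.9375
  colored waxy: 1495 × 3/16 = 280.3125
  colorless starchy: 1495 × 3/16 = 280.3125
  colorless waxy: 1495 × 1/16 = 93.4375
χ² = Σ (O − E)² / E
  colored starchy: (737 − 840.9375)² / 840.9375 = 12.8464
  colored waxy: (297 − 280.3125)² / 280.3125 = 0.9934
  colorless starchy: (346 − 280.3125)² / 280.3125 = 15.3930
  colorless waxy: (115 − 93.4375)² / 93.4375 = 4.9760
χ² = 12.8464 + 0.9934 + 15.3930 + 4.9760 = 34.2088 ≈ 34.209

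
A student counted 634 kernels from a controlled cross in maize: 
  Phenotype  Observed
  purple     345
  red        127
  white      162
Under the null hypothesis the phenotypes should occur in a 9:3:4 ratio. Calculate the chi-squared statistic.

The 9:3:4 ratio has 16 parts, so with N = 634 the expected counts are:
  purple: 634 × 9/16 = 356.625
  red: 634 × 3/16 = 118.875
  white: 634 × 4/16 = 158.5
χ² = Σ (O − E)² / E
  purple: (345 − 356.625)² / 356.625 = 0.3789
  red: (127 − 118.875)² / 118.875 = 0.5553
  white: (162 − 158.5)² / 158.5 = 0.0773
χ² = 0.3789 + 0.5553 + 0.0773 = 1.0115 ≈ 1.012

1.012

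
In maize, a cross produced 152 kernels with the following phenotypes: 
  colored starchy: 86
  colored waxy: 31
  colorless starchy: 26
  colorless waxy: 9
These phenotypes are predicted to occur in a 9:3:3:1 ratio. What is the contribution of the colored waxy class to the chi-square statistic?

Expected counts for N = 152 under a 9:3:3:1 ratio (total parts = 16):
  colored starchy: 152 × 9/16 = 85.5
  colored waxy: 152 × 3/16 = 28.5
  colorless starchy: 152 × 3/16 = 28.5
  colorless waxy: 152 × 1/16 = 9.5
Contribution of colored waxy: (31 − 28.5)² / 28.5 = 0.2193

0.219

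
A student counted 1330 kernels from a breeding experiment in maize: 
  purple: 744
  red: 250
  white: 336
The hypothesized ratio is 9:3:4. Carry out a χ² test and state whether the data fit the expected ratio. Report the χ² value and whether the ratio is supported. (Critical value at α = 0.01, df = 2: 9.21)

0.061; consistent

Total ratio parts = 16. Expected numbers out of 1330:
  purple: 1330 × 9/16 = 748.125
  red: 1330 × 3/16 = 249.375
  white: 1330 × 4/16 = 332.5
χ² = Σ (O − E)² / E
  purple: (744 − 748.125)² / 748.125 = 0.0227
  red: (250 − 249.375)² / 249.375 = 0.0016
  white: (336 − 332.5)² / 332.5 = 0.0368
χ² = 0.0227 + 0.0016 + 0.0368 = 0.0611 ≈ 0.061
Degrees of freedom = 3 − 1 = 2; critical value at α = 0.01 is 9.21.
Since 0.061 < 9.21, we fail to reject the null hypothesis — the data are consistent with the 9:3:4 ratio.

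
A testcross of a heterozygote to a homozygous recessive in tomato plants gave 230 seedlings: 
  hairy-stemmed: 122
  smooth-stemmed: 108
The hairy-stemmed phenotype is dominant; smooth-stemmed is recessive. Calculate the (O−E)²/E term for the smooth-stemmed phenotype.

A testcross of a heterozygote (Aa × aa) gives a 1:1 phenotypic ratio.
Under the 1:1 hypothesis (Σ ratio = 2, N = 230):
  hairy-stemmed: 230 × 1/2 = 115
  smooth-stemmed: 230 × 1/2 = 115
Contribution of smooth-stemmed: (108 − 115)² / 115 = 0.4261

0.426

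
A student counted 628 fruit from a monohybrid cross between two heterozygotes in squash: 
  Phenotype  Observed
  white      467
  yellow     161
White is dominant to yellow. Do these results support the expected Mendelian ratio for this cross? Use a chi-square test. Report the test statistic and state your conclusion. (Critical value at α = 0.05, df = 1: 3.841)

For a monohybrid cross between heterozygotes with complete dominance, the expected phenotypic ratio is 3:1.
Expected counts for N = 628 under a 3:1 ratio (total parts = 4):
  white: 628 × 3/4 = 471
  yellow: 628 × 1/4 = 157
χ² = Σ (O − E)² / E
  white: (467 − 471)² / 471 = 0.0340
  yellow: (161 − 157)² / 157 = 0.1019
χ² = 0.0340 + 0.1019 = 0.1359 ≈ 0.136
Degrees of freedom = 2 − 1 = 1; critical value at α = 0.05 is 3.841.
Since 0.136 < 3.841, we fail to reject the null hypothesis — the data are consistent with the 3:1 ratio.

0.136; consistent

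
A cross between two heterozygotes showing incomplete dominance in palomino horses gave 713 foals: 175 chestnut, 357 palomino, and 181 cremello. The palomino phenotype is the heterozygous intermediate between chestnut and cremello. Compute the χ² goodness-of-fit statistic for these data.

With incomplete dominance, a heterozygote × heterozygote cross gives a 1:2:1 phenotypic ratio.
Under the 1:2:1 hypothesis (Σ ratio = 4, N = 713):
  chestnut: 713 × 1/4 = 178.25
  palomino: 713 × 2/4 = 356.5
  cremello: 713 × 1/4 = 178.25
χ² = Σ (O − E)² / E
  chestnut: (175 − 178.25)² / 178.25 = 0.0593
  palomino: (357 − 356.5)² / 356.5 = 0.0007
  cremello: (181 − 178.25)² / 178.25 = 0.0424
χ² = 0.0593 + 0.0007 + 0.0424 = 0.1024 ≈ 0.102

0.102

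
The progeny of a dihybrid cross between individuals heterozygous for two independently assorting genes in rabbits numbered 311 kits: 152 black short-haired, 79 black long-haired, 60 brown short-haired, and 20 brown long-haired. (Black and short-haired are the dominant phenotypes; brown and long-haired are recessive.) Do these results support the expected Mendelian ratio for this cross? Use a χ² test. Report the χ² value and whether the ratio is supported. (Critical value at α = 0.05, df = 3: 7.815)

A dihybrid F₂ with independent assortment and complete dominance at both loci gives a 9:3:3:1 phenotypic ratio.
Expected counts for N = 311 under a 9:3:3:1 ratio (total parts = 16):
  black short-haired: 311 × 9/16 = 174.9375
  black long-haired: 311 × 3/16 = 58.3125
  brown short-haired: 311 × 3/16 = 58.3125
  brown long-haired: 311 × 1/16 = 19.4375
χ² = Σ (O − E)² / E
  black short-haired: (152 − 174.9375)² / 174.9375 = 3.0075
  black long-haired: (79 − 58.3125)² / 58.3125 = 7.3393
  brown short-haired: (60 − 58.3125)² / 58.3125 = 0.0488
  brown long-haired: (20 − 19.4375)² / 19.4375 = 0.0163
χ² = 3.0075 + 7.3393 + 0.0488 + 0.0163 = 10.4119 ≈ 10.412
Degrees of freedom = 4 − 1 = 3; critical value at α = 0.05 is 7.815.
Since 10.412 > 7.815, we reject the null hypothesis — the data do not fit the 9:3:3:1 ratio.

10.412; not consistent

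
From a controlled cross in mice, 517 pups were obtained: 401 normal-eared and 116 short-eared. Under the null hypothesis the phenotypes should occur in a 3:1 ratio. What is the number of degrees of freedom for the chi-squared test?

1

A goodness-of-fit test with 2 phenotype classes has df = 2 − 1 = 1.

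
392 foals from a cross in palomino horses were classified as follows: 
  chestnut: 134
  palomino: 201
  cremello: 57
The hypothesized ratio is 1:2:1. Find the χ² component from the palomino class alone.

Total ratio parts = 4. Expected numbers out of 392:
  chestnut: 392 × 1/4 = 98
  palomino: 392 × 2/4 = 196
  cremello: 392 × 1/4 = 98
Contribution of palomino: (201 − 196)² / 196 = 0.1276

0.128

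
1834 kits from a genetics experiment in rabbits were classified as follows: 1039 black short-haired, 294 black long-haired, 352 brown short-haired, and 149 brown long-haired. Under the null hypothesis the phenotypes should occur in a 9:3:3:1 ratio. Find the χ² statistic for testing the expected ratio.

17.787

Total ratio parts = 16. Expected numbers out of 1834:
  black short-haired: 1834 × 9/16 = 1031.625
  black long-haired: 1834 × 3/16 = 343.875
  brown short-haired: 1834 × 3/16 = 343.875
  brown long-haired: 1834 × 1/16 = 114.625
χ² = Σ (O − E)² / E
  black short-haired: (1039 − 1031.625)² / 1031.625 = 0.0527
  black long-haired: (294 − 343.875)² / 343.875 = 7.2338
  brown short-haired: (352 − 343.875)² / 343.875 = 0.1920
  brown long-haired: (149 − 114.625)² / 114.625 = 10.3088
χ² = 0.0527 + 7.2338 + 0.1920 + 10.3088 = 17.7873 ≈ 17.787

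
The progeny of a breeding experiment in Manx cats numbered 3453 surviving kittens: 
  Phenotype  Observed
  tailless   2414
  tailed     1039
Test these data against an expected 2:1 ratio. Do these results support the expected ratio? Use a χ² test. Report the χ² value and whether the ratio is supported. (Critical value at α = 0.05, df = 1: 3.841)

Total ratio parts = 3. Expected numbers out of 3453:
  tailless: 3453 × 2/3 = 2302
  tailed: 3453 × 1/3 = 1151
χ² = Σ (O − E)² / E
  tailless: (2414 − 2302)² / 2302 = 5.4492
  tailed: (1039 − 1151)² / 1151 = 10.8983
χ² = 5.4492 + 10.8983 = 16.3475 ≈ 16.348
Degrees of freedom = 2 − 1 = 1; critical value at α = 0.05 is 3.841.
Since 16.348 > 3.841, we reject the null hypothesis — the data do not fit the 2:1 ratio.

16.348; not consistent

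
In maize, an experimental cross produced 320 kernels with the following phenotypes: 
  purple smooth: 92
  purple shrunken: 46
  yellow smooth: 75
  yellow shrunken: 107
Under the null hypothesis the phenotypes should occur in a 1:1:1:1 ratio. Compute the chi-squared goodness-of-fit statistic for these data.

Under the 1:1:1:1 hypothesis (Σ ratio = 4, N = 320):
  purple smooth: 320 × 1/4 = 80
  purple shrunken: 320 × 1/4 = 80
  yellow smooth: 320 × 1/4 = 80
  yellow shrunken: 320 × 1/4 = 80
χ² = Σ (O − E)² / E
  purple smooth: (92 − 80)² / 80 = 1.8000
  purple shrunken: (46 − 80)² / 80 = 14.4500
  yellow smooth: (75 − 80)² / 80 = 0.3125
  yellow shrunken: (107 − 80)² / 80 = 9.1125
χ² = 1.8000 + 14.4500 + 0.3125 + 9.1125 = 25.675

25.675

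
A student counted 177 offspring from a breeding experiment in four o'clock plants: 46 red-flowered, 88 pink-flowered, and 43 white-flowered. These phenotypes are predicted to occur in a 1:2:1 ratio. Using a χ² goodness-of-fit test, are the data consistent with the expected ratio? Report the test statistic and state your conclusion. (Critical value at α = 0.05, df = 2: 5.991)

0.107; consistent

Under the 1:2:1 hypothesis (Σ ratio = 4, N = 177):
  red-flowered: 177 × 1/4 = 44.25
  pink-flowered: 177 × 2/4 = 88.5
  white-flowered: 177 × 1/4 = 44.25
χ² = Σ (O − E)² / E
  red-flowered: (46 − 44.25)² / 44.25 = 0.0692
  pink-flowered: (88 − 88.5)² / 88.5 = 0.0028
  white-flowered: (43 − 44.25)² / 44.25 = 0.0353
χ² = 0.0692 + 0.0028 + 0.0353 = 0.1073 ≈ 0.107
Degrees of freedom = 3 − 1 = 2; critical value at α = 0.05 is 5.991.
Since 0.107 < 5.991, we fail to reject the null hypothesis — the data are consistent with the 1:2:1 ratio.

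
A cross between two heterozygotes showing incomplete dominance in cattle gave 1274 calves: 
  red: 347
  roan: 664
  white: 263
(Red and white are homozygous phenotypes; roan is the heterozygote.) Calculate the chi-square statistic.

With incomplete dominance, a heterozygote × heterozygote cross gives a 1:2:1 phenotypic ratio.
Total ratio parts = 4. Expected numbers out of 1274:
  red: 1274 × 1/4 = 318.5
  roan: 1274 × 2/4 = 637
  white: 1274 × 1/4 = 318.5
χ² = Σ (O − E)² / E
  red: (347 − 318.5)² / 318.5 = 2.5502
  roan: (664 − 637)² / 637 = 1.1444
  white: (263 − 318.5)² / 318.5 = 9.6711
χ² = 2.5502 + 1.1444 + 9.6711 = 13.3657 ≈ 13.366

13.366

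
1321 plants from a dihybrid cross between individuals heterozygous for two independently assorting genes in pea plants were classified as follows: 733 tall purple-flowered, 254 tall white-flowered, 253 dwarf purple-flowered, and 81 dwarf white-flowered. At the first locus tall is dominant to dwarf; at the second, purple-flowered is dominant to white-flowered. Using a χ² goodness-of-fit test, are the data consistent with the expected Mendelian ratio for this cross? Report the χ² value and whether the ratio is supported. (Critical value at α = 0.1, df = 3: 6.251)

0.441; consistent

A dihybrid F₂ with independent assortment and complete dominance at both loci gives a 9:3:3:1 phenotypic ratio.
The 9:3:3:1 ratio has 16 parts, so with N = 1321 the expected counts are:
  tall purple-flowered: 1321 × 9/16 = 743.0625
  tall white-flowered: 1321 × 3/16 = 247.6875
  dwarf purple-flowered: 1321 × 3/16 = 247.6875
  dwarf white-flowered: 1321 × 1/16 = 82.5625
χ² = Σ (O − E)² / E
  tall purple-flowered: (733 − 743.0625)² / 743.0625 = 0.1363
  tall white-flowered: (254 − 247.6875)² / 247.6875 = 0.1609
  dwarf purple-flowered: (253 − 247.6875)² / 247.6875 = 0.1139
  dwarf white-flowered: (81 − 82.5625)² / 82.5625 = 0.0296
χ² = 0.1363 + 0.1609 + 0.1139 + 0.0296 = 0.4407 ≈ 0.441
Degrees of freedom = 4 − 1 = 3; critical value at α = 0.1 is 6.251.
Since 0.441 < 6.251, we fail to reject the null hypothesis — the data are consistent with the 9:3:3:1 ratio.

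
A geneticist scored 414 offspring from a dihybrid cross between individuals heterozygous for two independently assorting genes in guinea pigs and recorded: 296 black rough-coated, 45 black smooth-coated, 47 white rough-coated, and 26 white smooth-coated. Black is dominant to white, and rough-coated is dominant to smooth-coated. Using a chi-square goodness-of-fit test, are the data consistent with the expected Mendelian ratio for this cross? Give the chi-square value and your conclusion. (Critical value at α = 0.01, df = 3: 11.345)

A dihybrid F₂ with independent assortment and complete dominance at both loci gives a 9:3:3:1 phenotypic ratio.
Under the 9:3:3:1 hypothesis (Σ ratio = 16, N = 414):
  black rough-coated: 414 × 9/16 = 232.875
  black smooth-coated: 414 × 3/16 = 77.625
  white rough-coated: 414 × 3/16 = 77.625
  white smooth-coated: 414 × 1/16 = 25.875
χ² = Σ (O − E)² / E
  black rough-coated: (296 − 232.875)² / 232.875 = 17.1112
  black smooth-coated: (45 − 77.625)² / 77.625 = 13.7120
  white rough-coated: (47 − 77.625)² / 77.625 = 12.0823
  white smooth-coated: (26 − 25.875)² / 25.875 = 0.0006
χ² = 17.1112 + 13.7120 + 12.0823 + 0.0006 = 42.9061 ≈ 42.906
Degrees of freedom = 4 − 1 = 3; critical value at α = 0.01 is 11.345.
Since 42.906 > 11.345, we reject the null hypothesis — the data do not fit the 9:3:3:1 ratio.

42.906; not consistent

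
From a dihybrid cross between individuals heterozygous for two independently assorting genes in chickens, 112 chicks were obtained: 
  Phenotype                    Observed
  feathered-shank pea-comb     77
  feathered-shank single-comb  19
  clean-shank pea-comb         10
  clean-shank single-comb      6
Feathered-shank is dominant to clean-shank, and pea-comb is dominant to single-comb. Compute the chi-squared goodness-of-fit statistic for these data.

A dihybrid F₂ with independent assortment and complete dominance at both loci gives a 9:3:3:1 phenotypic ratio.
Under the 9:3:3:1 hypothesis (Σ ratio = 16, N = 112):
  feathered-shank pea-comb: 112 × 9/16 = 63
  feathered-shank single-comb: 112 × 3/16 = 21
  clean-shank pea-comb: 112 × 3/16 = 21
  clean-shank single-comb: 112 × 1/16 = 7
χ² = Σ (O − E)² / E
  feathered-shank pea-comb: (77 − 63)² / 63 = 3.1111
  feathered-shank single-comb: (19 − 21)² / 21 = 0.1905
  clean-shank pea-comb: (10 − 21)² / 21 = 5.7619
  clean-shank single-comb: (6 − 7)² / 7 = 0.1429
χ² = 3.1111 + 0.1905 + 5.7619 + 0.1429 = 9.2064 ≈ 9.206

9.206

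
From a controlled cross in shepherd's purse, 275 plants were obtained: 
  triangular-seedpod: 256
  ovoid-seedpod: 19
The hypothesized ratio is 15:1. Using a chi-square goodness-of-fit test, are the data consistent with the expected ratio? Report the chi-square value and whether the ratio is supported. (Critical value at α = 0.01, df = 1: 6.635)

The 15:1 ratio has 16 parts, so with N = 275 the expected counts are:
  triangular-seedpod: 275 × 15/16 = 257.8125
  ovoid-seedpod: 275 × 1/16 = 17.1875
χ² = Σ (O − E)² / E
  triangular-seedpod: (256 − 257.8125)² / 257.8125 = 0.0127
  ovoid-seedpod: (19 − 17.1875)² / 17.1875 = 0.1911
χ² = 0.0127 + 0.1911 = 0.2038 ≈ 0.204
Degrees of freedom = 2 − 1 = 1; critical value at α = 0.01 is 6.635.
Since 0.204 < 6.635, we fail to reject the null hypothesis — the data are consistent with the 15:1 ratio.

0.204; consistent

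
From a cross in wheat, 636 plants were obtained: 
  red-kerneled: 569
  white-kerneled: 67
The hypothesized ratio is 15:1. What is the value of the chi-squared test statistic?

19.926

Under the 15:1 hypothesis (Σ ratio = 16, N = 636):
  red-kerneled: 636 × 15/16 = 596.25
  white-kerneled: 636 × 1/16 = 39.75
χ² = Σ (O − E)² / E
  red-kerneled: (569 − 596.25)² / 596.25 = 1.2454
  white-kerneled: (67 − 39.75)² / 39.75 = 18.6808
χ² = 1.2454 + 18.6808 = 19.9262 ≈ 19.926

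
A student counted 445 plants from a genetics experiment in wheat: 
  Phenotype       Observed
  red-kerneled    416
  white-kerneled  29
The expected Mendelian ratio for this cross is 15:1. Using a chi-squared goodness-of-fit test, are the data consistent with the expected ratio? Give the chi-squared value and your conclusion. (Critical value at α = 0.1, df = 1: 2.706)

0.054; consistent

Expected counts for N = 445 under a 15:1 ratio (total parts = 16):
  red-kerneled: 445 × 15/16 = 417.1875
  white-kerneled: 445 × 1/16 = 27.8125
χ² = Σ (O − E)² / E
  red-kerneled: (416 − 417.1875)² / 417.1875 = 0.0034
  white-kerneled: (29 − 27.8125)² / 27.8125 = 0.0507
χ² = 0.0034 + 0.0507 = 0.0541 ≈ 0.054
Degrees of freedom = 2 − 1 = 1; critical value at α = 0.1 is 2.706.
Since 0.054 < 2.706, we fail to reject the null hypothesis — the data are consistent with the 15:1 ratio.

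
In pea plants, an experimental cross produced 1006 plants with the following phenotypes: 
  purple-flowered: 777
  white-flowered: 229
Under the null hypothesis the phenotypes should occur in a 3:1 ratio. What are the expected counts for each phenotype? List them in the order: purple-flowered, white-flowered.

The 3:1 ratio has 4 parts, so with N = 1006 the expected counts are:
  purple-flowered: 1006 × 3/4 = 754.5
  white-flowered: 1006 × 1/4 = 251.5

754.5, 251.5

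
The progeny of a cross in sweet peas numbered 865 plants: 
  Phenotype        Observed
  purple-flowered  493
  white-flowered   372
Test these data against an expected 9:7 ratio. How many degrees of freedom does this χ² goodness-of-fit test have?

A goodness-of-fit test with 2 phenotype classes has df = 2 − 1 = 1.

1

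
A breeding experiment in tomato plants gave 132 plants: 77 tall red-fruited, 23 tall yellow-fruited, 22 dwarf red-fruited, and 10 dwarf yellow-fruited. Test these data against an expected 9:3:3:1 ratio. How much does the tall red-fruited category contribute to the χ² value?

0.102

Under the 9:3:3:1 hypothesis (Σ ratio = 16, N = 132):
  tall red-fruited: 132 × 9/16 = 74.25
  tall yellow-fruited: 132 × 3/16 = 24.75
  dwarf red-fruited: 132 × 3/16 = 24.75
  dwarf yellow-fruited: 132 × 1/16 = 8.25
Contribution of tall red-fruited: (77 − 74.25)² / 74.25 = 0.1019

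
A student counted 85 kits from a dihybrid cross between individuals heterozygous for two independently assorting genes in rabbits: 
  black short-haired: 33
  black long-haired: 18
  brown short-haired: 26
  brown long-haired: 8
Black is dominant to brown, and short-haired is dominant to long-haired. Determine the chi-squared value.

12.569

A dihybrid F₂ with independent assortment and complete dominance at both loci gives a 9:3:3:1 phenotypic ratio.
Expected counts for N = 85 under a 9:3:3:1 ratio (total parts = 16):
  black short-haired: 85 × 9/16 = 47.8125
  black long-haired: 85 × 3/16 = 15.9375
  brown short-haired: 85 × 3/16 = 15.9375
  brown long-haired: 85 × 1/16 = 5.3125
χ² = Σ (O − E)² / E
  black short-haired: (33 − 47.8125)² / 47.8125 = 4.5890
  black long-haired: (18 − 15.9375)² / 15.9375 = 0.2669
  brown short-haired: (26 − 15.9375)² / 15.9375 = 6.3532
  brown long-haired: (8 − 5.3125)² / 5.3125 = 1.3596
χ² = 4.5890 + 0.2669 + 6.3532 + 1.3596 = 12.5687 ≈ 12.569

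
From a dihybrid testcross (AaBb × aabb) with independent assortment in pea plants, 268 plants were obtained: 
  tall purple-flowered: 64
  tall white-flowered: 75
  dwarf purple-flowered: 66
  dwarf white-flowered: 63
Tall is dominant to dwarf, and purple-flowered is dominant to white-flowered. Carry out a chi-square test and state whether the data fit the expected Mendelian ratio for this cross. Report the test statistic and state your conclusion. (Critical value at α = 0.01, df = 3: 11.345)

A dihybrid testcross with independent assortment gives a 1:1:1:1 ratio.
The 1:1:1:1 ratio has 4 parts, so with N = 268 the expected counts are:
  tall purple-flowered: 268 × 1/4 = 67
  tall white-flowered: 268 × 1/4 = 67
  dwarf purple-flowered: 268 × 1/4 = 67
  dwarf white-flowered: 268 × 1/4 = 67
χ² = Σ (O − E)² / E
  tall purple-flowered: (64 − 67)² / 67 = 0.1343
  tall white-flowered: (75 − 67)² / 67 = 0.9552
  dwarf purple-flowered: (66 − 67)² / 67 = 0.0149
  dwarf white-flowered: (63 − 67)² / 67 = 0.2388
χ² = 0.1343 + 0.9552 + 0.0149 + 0.2388 = 1.3432 ≈ 1.343
Degrees of freedom = 4 − 1 = 3; critical value at α = 0.01 is 11.345.
Since 1.343 < 11.345, we fail to reject the null hypothesis — the data are consistent with the 1:1:1:1 ratio.

1.343; consistent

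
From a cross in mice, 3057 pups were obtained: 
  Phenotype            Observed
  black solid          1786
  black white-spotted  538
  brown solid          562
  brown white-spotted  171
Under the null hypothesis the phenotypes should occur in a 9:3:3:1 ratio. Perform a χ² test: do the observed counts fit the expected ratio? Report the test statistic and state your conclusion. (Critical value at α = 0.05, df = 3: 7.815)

Total ratio parts = 16. Expected numbers out of 3057:
  black solid: 3057 × 9/16 = 1719.5625
  black white-spotted: 3057 × 3/16 = 573.1875
  brown solid: 3057 × 3/16 = 573.1875
  brown white-spotted: 3057 × 1/16 = 191.0625
χ² = Σ (O − E)² / E
  black solid: (1786 − 1719.5625)² / 1719.5625 = 2.5669
  black white-spotted: (538 − 573.1875)² / 573.1875 = 2.1601
  brown solid: (562 − 573.1875)² / 573.1875 = 0.2184
  brown white-spotted: (171 − 191.0625)² / 191.0625 = 2.1067
χ² = 2.5669 + 2.1601 + 0.2184 + 2.1067 = 7.0521 ≈ 7.052
Degrees of freedom = 4 − 1 = 3; critical value at α = 0.05 is 7.815.
Since 7.052 < 7.815, we fail to reject the null hypothesis — the data are consistent with the 9:3:3:1 ratio.

7.052; consistent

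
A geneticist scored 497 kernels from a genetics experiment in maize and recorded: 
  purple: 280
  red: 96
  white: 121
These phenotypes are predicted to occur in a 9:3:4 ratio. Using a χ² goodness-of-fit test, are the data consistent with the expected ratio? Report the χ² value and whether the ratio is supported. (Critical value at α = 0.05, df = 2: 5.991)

Expected counts for N = 497 under a 9:3:4 ratio (total parts = 16):
  purple: 497 × 9/16 = 279.5625
  red: 497 × 3/16 = 93.1875
  white: 497 × 4/16 = 124.25
χ² = Σ (O − E)² / E
  purple: (280 − 279.5625)² / 279.5625 = 0.0007
  red: (96 − 93.1875)² / 93.1875 = 0.0849
  white: (121 − 124.25)² / 124.25 = 0.0850
χ² = 0.0007 + 0.0849 + 0.0850 = 0.1706 ≈ 0.171
Degrees of freedom = 3 − 1 = 2; critical value at α = 0.05 is 5.991.
Since 0.171 < 5.991, we fail to reject the null hypothesis — the data are consistent with the 9:3:4 ratio.

0.171; consistent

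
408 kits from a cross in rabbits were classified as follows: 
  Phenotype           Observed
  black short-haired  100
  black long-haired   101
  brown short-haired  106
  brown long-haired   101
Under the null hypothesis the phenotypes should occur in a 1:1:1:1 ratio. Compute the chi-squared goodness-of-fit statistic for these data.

0.216

Expected counts for N = 408 under a 1:1:1:1 ratio (total parts = 4):
  black short-haired: 408 × 1/4 = 102
  black long-haired: 408 × 1/4 = 102
  brown short-haired: 408 × 1/4 = 102
  brown long-haired: 408 × 1/4 = 102
χ² = Σ (O − E)² / E
  black short-haired: (100 − 102)² / 102 = 0.0392
  black long-haired: (101 − 102)² / 102 = 0.0098
  brown short-haired: (106 − 102)² / 102 = 0.1569
  brown long-haired: (101 − 102)² / 102 = 0.0098
χ² = 0.0392 + 0.0098 + 0.1569 + 0.0098 = 0.2157 ≈ 0.216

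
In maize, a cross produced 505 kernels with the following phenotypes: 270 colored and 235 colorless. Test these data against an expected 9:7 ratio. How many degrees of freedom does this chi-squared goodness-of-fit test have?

1

A goodness-of-fit test with 2 phenotype classes has df = 2 − 1 = 1.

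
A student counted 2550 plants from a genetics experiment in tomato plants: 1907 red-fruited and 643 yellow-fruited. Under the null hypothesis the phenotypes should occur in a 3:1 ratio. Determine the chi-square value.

Expected counts for N = 2550 under a 3:1 ratio (total parts = 4):
  red-fruited: 2550 × 3/4 = 1912.5
  yellow-fruited: 2550 × 1/4 = 637.5
χ² = Σ (O − E)² / E
  red-fruited: (1907 − 1912.5)² / 1912.5 = 0.0158
  yellow-fruited: (643 − 637.5)² / 637.5 = 0.0475
χ² = 0.0158 + 0.0475 = 0.0633 ≈ 0.063

0.063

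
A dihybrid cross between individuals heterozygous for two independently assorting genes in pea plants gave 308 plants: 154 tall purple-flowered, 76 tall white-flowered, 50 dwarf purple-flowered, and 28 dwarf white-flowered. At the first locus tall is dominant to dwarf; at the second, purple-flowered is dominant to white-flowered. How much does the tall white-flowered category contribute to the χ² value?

5.767

A dihybrid F₂ with independent assortment and complete dominance at both loci gives a 9:3:3:1 phenotypic ratio.
Total ratio parts = 16. Expected numbers out of 308:
  tall purple-flowered: 308 × 9/16 = 173.25
  tall white-flowered: 308 × 3/16 = 57.75
  dwarf purple-flowered: 308 × 3/16 = 57.75
  dwarf white-flowered: 308 × 1/16 = 19.25
Contribution of tall white-flowered: (76 − 57.75)² / 57.75 = 5.7673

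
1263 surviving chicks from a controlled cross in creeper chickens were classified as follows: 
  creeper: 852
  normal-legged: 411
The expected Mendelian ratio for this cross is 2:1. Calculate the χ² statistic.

0.356

Under the 2:1 hypothesis (Σ ratio = 3, N = 1263):
  creeper: 1263 × 2/3 = 842
  normal-legged: 1263 × 1/3 = 421
χ² = Σ (O − E)² / E
  creeper: (852 − 842)² / 842 = 0.1188
  normal-legged: (411 − 421)² / 421 = 0.2375
χ² = 0.1188 + 0.2375 = 0.3563 ≈ 0.356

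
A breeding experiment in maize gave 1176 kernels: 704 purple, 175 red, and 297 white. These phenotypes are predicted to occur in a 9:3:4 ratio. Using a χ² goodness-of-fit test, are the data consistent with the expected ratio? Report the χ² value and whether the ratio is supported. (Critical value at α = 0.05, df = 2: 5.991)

12.150; not consistent

Under the 9:3:4 hypothesis (Σ ratio = 16, N = 1176):
  purple: 1176 × 9/16 = 661.5
  red: 1176 × 3/16 = 220.5
  white: 1176 × 4/16 = 294
χ² = Σ (O − E)² / E
  purple: (704 − 661.5)² / 661.5 = 2.7305
  red: (175 − 220.5)² / 220.5 = 9.3889
  white: (297 − 294)² / 294 = 0.0306
χ² = 2.7305 + 9.3889 + 0.0306 = 12.150
Degrees of freedom = 3 − 1 = 2; critical value at α = 0.05 is 5.991.
Since 12.150 > 5.991, we reject the null hypothesis — the data do not fit the 9:3:4 ratio.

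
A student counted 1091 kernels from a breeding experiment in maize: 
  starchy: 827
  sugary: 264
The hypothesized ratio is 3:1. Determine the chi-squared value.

The 3:1 ratio has 4 parts, so with N = 1091 the expected counts are:
  starchy: 1091 × 3/4 = 818.25
  sugary: 1091 × 1/4 = 272.75
χ² = Σ (O − E)² / E
  starchy: (827 − 818.25)² / 818.25 = 0.0936
  sugary: (264 − 272.75)² / 272.75 = 0.2807
χ² = 0.0936 + 0.2807 = 0.3743 ≈ 0.374

0.374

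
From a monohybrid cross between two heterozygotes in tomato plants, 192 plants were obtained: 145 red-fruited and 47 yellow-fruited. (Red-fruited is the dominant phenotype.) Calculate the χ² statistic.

0.028

For a monohybrid cross between heterozygotes with complete dominance, the expected phenotypic ratio is 3:1.
Total ratio parts = 4. Expected numbers out of 192:
  red-fruited: 192 × 3/4 = 144
  yellow-fruited: 192 × 1/4 = 48
χ² = Σ (O − E)² / E
  red-fruited: (145 − 144)² / 144 = 0.0069
  yellow-fruited: (47 − 48)² / 48 = 0.0208
χ² = 0.0069 + 0.0208 = 0.0277 ≈ 0.028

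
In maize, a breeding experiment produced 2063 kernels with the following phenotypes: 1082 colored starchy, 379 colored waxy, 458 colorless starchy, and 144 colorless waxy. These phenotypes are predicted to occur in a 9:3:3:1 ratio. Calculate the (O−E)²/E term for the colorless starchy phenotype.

Expected counts for N = 2063 under a 9:3:3:1 ratio (total parts = 16):
  colored starchy: 2063 × 9/16 = 1160.4375
  colored waxy: 2063 × 3/16 = 386.8125
  colorless starchy: 2063 × 3/16 = 386.8125
  colorless waxy: 2063 × 1/16 = 128.9375
Contribution of colorless starchy: (458 − 386.8125)² / 386.8125 = 13.1011

13.101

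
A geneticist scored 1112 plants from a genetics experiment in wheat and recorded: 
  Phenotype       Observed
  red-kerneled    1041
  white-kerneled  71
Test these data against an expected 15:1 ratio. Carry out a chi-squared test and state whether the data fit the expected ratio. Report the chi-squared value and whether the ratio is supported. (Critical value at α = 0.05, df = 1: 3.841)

Expected counts for N = 1112 under a 15:1 ratio (total parts = 16):
  red-kerneled: 1112 × 15/16 = 1042.5
  white-kerneled: 1112 × 1/16 = 69.5
χ² = Σ (O − E)² / E
  red-kerneled: (1041 − 1042.5)² / 1042.5 = 0.0022
  white-kerneled: (71 − 69.5)² / 69.5 = 0.0324
χ² = 0.0022 + 0.0324 = 0.0346 ≈ 0.035
Degrees of freedom = 2 − 1 = 1; critical value at α = 0.05 is 3.841.
Since 0.035 < 3.841, we fail to reject the null hypothesis — the data are consistent with the 15:1 ratio.

0.035; consistent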